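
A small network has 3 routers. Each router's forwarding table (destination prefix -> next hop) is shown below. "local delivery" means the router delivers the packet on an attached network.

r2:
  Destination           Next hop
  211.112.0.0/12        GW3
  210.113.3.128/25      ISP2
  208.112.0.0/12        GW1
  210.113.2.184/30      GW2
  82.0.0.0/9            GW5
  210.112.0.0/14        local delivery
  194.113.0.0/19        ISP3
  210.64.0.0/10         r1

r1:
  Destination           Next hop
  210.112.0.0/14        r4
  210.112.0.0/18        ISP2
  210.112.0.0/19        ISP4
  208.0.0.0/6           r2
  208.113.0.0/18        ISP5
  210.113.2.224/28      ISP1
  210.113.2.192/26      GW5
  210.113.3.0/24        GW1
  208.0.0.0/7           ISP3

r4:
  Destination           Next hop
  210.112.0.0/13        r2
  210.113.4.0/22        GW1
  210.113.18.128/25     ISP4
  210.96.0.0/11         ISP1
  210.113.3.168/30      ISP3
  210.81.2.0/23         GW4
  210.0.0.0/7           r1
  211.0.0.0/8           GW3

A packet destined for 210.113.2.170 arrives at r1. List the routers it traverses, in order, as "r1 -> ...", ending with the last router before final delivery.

r1 -> r4 -> r2

At r1: longest match for 210.113.2.170 is 210.112.0.0/14 -> r4
At r4: longest match for 210.113.2.170 is 210.112.0.0/13 -> r2
At r2: longest match for 210.113.2.170 is 210.112.0.0/14 -> local delivery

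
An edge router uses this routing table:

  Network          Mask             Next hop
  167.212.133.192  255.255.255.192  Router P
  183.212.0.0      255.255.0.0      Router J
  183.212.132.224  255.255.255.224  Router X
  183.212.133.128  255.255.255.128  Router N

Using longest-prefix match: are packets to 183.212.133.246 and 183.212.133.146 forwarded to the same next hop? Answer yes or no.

yes

183.212.133.246: longest match 183.212.133.128/25 -> Router N
183.212.133.146: longest match 183.212.133.128/25 -> Router N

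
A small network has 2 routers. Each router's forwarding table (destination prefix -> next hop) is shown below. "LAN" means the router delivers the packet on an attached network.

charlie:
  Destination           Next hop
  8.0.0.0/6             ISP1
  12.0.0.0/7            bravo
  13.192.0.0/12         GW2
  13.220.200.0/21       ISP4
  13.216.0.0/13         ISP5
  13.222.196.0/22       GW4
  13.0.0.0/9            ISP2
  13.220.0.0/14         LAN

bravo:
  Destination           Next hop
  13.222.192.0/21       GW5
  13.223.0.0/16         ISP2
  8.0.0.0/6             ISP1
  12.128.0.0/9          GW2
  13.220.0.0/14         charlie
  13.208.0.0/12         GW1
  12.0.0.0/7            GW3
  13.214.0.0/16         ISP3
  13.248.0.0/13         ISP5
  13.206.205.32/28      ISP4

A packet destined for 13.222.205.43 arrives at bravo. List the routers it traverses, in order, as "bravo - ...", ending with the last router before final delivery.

At bravo: longest match for 13.222.205.43 is 13.220.0.0/14 -> charlie
At charlie: longest match for 13.222.205.43 is 13.220.0.0/14 -> LAN

bravo - charlie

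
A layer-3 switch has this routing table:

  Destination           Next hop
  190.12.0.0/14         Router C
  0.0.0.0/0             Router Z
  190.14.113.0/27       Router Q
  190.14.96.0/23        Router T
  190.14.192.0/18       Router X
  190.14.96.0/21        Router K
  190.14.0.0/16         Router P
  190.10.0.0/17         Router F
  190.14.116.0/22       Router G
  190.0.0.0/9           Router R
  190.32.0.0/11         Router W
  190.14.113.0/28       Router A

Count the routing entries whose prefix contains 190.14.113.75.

Prefixes containing 190.14.113.75:
  0.0.0.0/0 (default, matches everything)
  190.0.0.0/9 (190.0.0.0 - 190.127.255.255)
  190.12.0.0/14 (190.12.0.0 - 190.15.255.255)
  190.14.0.0/16 (190.14.0.0 - 190.14.255.255)
Total matching entries: 4.

4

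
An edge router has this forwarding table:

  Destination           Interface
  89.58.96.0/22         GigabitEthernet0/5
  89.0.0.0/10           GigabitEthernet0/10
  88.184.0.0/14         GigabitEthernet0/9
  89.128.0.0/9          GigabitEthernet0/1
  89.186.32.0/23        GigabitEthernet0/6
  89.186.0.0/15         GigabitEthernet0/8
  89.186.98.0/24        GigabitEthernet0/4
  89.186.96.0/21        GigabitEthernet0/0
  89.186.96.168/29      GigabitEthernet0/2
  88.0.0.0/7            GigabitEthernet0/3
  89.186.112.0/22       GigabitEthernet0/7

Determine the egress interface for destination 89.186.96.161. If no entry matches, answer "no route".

Routes whose prefix contains 89.186.96.161:
  88.0.0.0/7 (88.0.0.0 - 89.255.255.255) -> GigabitEthernet0/3
  89.128.0.0/9 (89.128.0.0 - 89.255.255.255) -> GigabitEthernet0/1
  89.186.0.0/15 (89.186.0.0 - 89.187.255.255) -> GigabitEthernet0/8
  89.186.96.0/21 (89.186.96.0 - 89.186.103.255) -> GigabitEthernet0/0
More-specific entries that do NOT match:
  89.186.96.168/29 (89.186.96.168 - 89.186.96.175) does not contain 89.186.96.161
  89.186.98.0/24 (89.186.98.0 - 89.186.98.255) does not contain 89.186.96.161
  89.186.32.0/23 (89.186.32.0 - 89.186.33.255) does not contain 89.186.96.161
  89.58.96.0/22 (89.58.96.0 - 89.58.99.255) does not contain 89.186.96.161
  89.186.112.0/22 (89.186.112.0 - 89.186.115.255) does not contain 89.186.96.161
Longest matching prefix is /21 -> interface GigabitEthernet0/0.

GigabitEthernet0/0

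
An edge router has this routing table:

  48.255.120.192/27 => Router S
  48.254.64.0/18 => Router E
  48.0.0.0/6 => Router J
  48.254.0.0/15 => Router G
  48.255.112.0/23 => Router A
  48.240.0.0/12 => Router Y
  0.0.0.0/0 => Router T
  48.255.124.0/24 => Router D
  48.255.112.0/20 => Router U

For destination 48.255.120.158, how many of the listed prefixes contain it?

Prefixes containing 48.255.120.158:
  0.0.0.0/0 (default, matches everything)
  48.0.0.0/6 (48.0.0.0 - 51.255.255.255)
  48.240.0.0/12 (48.240.0.0 - 48.255.255.255)
  48.254.0.0/15 (48.254.0.0 - 48.255.255.255)
  48.255.112.0/20 (48.255.112.0 - 48.255.127.255)
Total matching entries: 5.

5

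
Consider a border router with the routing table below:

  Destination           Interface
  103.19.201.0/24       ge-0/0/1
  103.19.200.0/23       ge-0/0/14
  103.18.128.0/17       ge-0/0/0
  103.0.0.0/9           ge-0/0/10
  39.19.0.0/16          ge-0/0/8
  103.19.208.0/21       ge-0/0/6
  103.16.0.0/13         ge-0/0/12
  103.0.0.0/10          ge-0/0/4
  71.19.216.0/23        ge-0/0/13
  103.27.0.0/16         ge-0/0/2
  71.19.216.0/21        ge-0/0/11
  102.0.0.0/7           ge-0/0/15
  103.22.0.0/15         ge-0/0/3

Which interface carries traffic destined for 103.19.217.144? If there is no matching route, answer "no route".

ge-0/0/12

Routes whose prefix contains 103.19.217.144:
  102.0.0.0/7 (102.0.0.0 - 103.255.255.255) -> ge-0/0/15
  103.0.0.0/9 (103.0.0.0 - 103.127.255.255) -> ge-0/0/10
  103.0.0.0/10 (103.0.0.0 - 103.63.255.255) -> ge-0/0/4
  103.16.0.0/13 (103.16.0.0 - 103.23.255.255) -> ge-0/0/12
More-specific entries that do NOT match:
  103.19.201.0/24 (103.19.201.0 - 103.19.201.255) does not contain 103.19.217.144
  103.19.200.0/23 (103.19.200.0 - 103.19.201.255) does not contain 103.19.217.144
  71.19.216.0/23 (71.19.216.0 - 71.19.217.255) does not contain 103.19.217.144
  103.19.208.0/21 (103.19.208.0 - 103.19.215.255) does not contain 103.19.217.144
  71.19.216.0/21 (71.19.216.0 - 71.19.223.255) does not contain 103.19.217.144
  103.18.128.0/17 (103.18.128.0 - 103.18.255.255) does not contain 103.19.217.144
  39.19.0.0/16 (39.19.0.0 - 39.19.255.255) does not contain 103.19.217.144
  103.27.0.0/16 (103.27.0.0 - 103.27.255.255) does not contain 103.19.217.144
  103.22.0.0/15 (103.22.0.0 - 103.23.255.255) does not contain 103.19.217.144
Longest matching prefix is /13 -> interface ge-0/0/12.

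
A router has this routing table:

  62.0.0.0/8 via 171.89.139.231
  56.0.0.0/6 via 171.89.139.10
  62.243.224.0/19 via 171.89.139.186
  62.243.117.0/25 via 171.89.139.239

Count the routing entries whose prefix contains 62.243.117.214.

1

Prefixes containing 62.243.117.214:
  62.0.0.0/8 (62.0.0.0 - 62.255.255.255)
Total matching entries: 1.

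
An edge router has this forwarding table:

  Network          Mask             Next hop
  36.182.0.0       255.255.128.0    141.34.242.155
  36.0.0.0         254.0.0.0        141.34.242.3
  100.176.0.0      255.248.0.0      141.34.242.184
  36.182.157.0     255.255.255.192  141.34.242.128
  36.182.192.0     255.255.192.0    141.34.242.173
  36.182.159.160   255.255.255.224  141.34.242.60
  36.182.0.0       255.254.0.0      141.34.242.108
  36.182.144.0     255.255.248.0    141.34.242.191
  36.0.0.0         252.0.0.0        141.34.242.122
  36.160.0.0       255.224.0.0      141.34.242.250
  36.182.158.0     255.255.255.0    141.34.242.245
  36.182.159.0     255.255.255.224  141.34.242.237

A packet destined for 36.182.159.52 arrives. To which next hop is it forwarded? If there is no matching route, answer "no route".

141.34.242.108

Routes whose prefix contains 36.182.159.52:
  36.0.0.0/6 (36.0.0.0 - 39.255.255.255) -> 141.34.242.122
  36.0.0.0/7 (36.0.0.0 - 37.255.255.255) -> 141.34.242.3
  36.160.0.0/11 (36.160.0.0 - 36.191.255.255) -> 141.34.242.250
  36.182.0.0/15 (36.182.0.0 - 36.183.255.255) -> 141.34.242.108
More-specific entries that do NOT match:
  36.182.159.160/27 (36.182.159.160 - 36.182.159.191) does not contain 36.182.159.52
  36.182.159.0/27 (36.182.159.0 - 36.182.159.31) does not contain 36.182.159.52
  36.182.157.0/26 (36.182.157.0 - 36.182.157.63) does not contain 36.182.159.52
  36.182.158.0/24 (36.182.158.0 - 36.182.158.255) does not contain 36.182.159.52
  36.182.144.0/21 (36.182.144.0 - 36.182.151.255) does not contain 36.182.159.52
  36.182.192.0/18 (36.182.192.0 - 36.182.255.255) does not contain 36.182.159.52
  36.182.0.0/17 (36.182.0.0 - 36.182.127.255) does not contain 36.182.159.52
Longest matching prefix is /15 -> next hop 141.34.242.108.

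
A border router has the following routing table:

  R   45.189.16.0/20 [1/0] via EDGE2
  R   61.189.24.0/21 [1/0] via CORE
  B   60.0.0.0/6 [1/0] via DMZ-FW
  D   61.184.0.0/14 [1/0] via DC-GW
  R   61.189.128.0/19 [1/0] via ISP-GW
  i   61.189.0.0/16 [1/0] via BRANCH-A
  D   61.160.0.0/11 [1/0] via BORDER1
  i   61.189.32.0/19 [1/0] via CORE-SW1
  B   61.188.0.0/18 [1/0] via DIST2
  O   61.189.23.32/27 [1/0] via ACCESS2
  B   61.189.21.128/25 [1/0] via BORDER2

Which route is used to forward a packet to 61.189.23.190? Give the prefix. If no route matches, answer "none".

Entries matching 61.189.23.190:
  60.0.0.0/6 (60.0.0.0 - 63.255.255.255)
  61.160.0.0/11 (61.160.0.0 - 61.191.255.255)
  61.189.0.0/16 (61.189.0.0 - 61.189.255.255)
Most specific is 61.189.0.0/16.

61.189.0.0/16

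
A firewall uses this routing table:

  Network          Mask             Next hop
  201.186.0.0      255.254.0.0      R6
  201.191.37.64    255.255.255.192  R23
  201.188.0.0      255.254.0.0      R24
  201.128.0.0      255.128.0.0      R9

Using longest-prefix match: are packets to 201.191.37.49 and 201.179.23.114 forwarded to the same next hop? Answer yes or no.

yes

201.191.37.49: longest match 201.128.0.0/9 -> R9
201.179.23.114: longest match 201.128.0.0/9 -> R9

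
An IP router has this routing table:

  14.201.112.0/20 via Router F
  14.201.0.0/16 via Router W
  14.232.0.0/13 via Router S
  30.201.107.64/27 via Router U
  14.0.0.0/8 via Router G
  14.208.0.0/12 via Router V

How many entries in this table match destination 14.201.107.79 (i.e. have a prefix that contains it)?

2

Prefixes containing 14.201.107.79:
  14.0.0.0/8 (14.0.0.0 - 14.255.255.255)
  14.201.0.0/16 (14.201.0.0 - 14.201.255.255)
Total matching entries: 2.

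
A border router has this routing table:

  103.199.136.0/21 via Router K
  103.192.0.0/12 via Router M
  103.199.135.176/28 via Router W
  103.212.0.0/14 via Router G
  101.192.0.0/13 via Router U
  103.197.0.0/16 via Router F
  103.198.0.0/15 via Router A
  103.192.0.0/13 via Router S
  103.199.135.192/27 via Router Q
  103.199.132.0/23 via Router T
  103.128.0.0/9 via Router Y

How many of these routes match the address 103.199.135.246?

Prefixes containing 103.199.135.246:
  103.128.0.0/9 (103.128.0.0 - 103.255.255.255)
  103.192.0.0/12 (103.192.0.0 - 103.207.255.255)
  103.192.0.0/13 (103.192.0.0 - 103.199.255.255)
  103.198.0.0/15 (103.198.0.0 - 103.199.255.255)
Total matching entries: 4.

4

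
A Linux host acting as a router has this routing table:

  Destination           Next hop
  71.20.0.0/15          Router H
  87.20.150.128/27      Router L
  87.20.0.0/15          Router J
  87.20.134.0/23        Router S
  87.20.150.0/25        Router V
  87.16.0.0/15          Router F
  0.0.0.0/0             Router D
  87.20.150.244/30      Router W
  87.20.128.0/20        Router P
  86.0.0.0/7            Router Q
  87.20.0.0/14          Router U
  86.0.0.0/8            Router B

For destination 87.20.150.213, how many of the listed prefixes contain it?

4

Prefixes containing 87.20.150.213:
  0.0.0.0/0 (default, matches everything)
  86.0.0.0/7 (86.0.0.0 - 87.255.255.255)
  87.20.0.0/14 (87.20.0.0 - 87.23.255.255)
  87.20.0.0/15 (87.20.0.0 - 87.21.255.255)
Total matching entries: 4.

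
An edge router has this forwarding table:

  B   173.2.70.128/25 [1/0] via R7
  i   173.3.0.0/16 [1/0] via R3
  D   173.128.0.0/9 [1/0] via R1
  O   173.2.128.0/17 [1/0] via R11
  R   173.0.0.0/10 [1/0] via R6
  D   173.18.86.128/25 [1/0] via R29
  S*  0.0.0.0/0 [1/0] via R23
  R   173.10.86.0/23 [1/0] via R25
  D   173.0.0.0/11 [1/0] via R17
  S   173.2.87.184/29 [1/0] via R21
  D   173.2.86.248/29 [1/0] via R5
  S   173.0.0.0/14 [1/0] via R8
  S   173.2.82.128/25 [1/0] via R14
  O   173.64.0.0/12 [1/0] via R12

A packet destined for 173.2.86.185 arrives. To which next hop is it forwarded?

Routes whose prefix contains 173.2.86.185:
  0.0.0.0/0 (default, matches everything) -> R23
  173.0.0.0/10 (173.0.0.0 - 173.63.255.255) -> R6
  173.0.0.0/11 (173.0.0.0 - 173.31.255.255) -> R17
  173.0.0.0/14 (173.0.0.0 - 173.3.255.255) -> R8
More-specific entries that do NOT match:
  173.2.87.184/29 (173.2.87.184 - 173.2.87.191) does not contain 173.2.86.185
  173.2.86.248/29 (173.2.86.248 - 173.2.86.255) does not contain 173.2.86.185
  173.2.70.128/25 (173.2.70.128 - 173.2.70.255) does not contain 173.2.86.185
  173.18.86.128/25 (173.18.86.128 - 173.18.86.255) does not contain 173.2.86.185
  173.2.82.128/25 (173.2.82.128 - 173.2.82.255) does not contain 173.2.86.185
  173.10.86.0/23 (173.10.86.0 - 173.10.87.255) does not contain 173.2.86.185
  173.2.128.0/17 (173.2.128.0 - 173.2.255.255) does not contain 173.2.86.185
  173.3.0.0/16 (173.3.0.0 - 173.3.255.255) does not contain 173.2.86.185
Longest matching prefix is /14 -> next hop R8.

R8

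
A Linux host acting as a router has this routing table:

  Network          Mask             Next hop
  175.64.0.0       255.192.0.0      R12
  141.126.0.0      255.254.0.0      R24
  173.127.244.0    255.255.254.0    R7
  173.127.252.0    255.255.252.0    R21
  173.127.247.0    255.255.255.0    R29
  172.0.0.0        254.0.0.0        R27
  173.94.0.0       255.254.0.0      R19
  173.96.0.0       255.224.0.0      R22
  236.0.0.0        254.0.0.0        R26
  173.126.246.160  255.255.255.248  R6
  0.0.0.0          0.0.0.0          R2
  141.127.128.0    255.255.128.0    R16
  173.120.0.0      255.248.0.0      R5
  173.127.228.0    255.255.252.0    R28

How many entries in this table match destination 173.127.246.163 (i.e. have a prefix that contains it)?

Prefixes containing 173.127.246.163:
  0.0.0.0/0 (default, matches everything)
  172.0.0.0/7 (172.0.0.0 - 173.255.255.255)
  173.96.0.0/11 (173.96.0.0 - 173.127.255.255)
  173.120.0.0/13 (173.120.0.0 - 173.127.255.255)
Total matching entries: 4.

4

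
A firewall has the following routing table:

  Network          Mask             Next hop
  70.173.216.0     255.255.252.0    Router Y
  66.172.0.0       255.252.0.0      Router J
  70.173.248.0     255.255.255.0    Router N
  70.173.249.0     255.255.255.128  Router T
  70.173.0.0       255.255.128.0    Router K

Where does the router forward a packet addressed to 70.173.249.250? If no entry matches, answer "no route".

No entry's prefix contains 70.173.249.250; there is no default route.

no route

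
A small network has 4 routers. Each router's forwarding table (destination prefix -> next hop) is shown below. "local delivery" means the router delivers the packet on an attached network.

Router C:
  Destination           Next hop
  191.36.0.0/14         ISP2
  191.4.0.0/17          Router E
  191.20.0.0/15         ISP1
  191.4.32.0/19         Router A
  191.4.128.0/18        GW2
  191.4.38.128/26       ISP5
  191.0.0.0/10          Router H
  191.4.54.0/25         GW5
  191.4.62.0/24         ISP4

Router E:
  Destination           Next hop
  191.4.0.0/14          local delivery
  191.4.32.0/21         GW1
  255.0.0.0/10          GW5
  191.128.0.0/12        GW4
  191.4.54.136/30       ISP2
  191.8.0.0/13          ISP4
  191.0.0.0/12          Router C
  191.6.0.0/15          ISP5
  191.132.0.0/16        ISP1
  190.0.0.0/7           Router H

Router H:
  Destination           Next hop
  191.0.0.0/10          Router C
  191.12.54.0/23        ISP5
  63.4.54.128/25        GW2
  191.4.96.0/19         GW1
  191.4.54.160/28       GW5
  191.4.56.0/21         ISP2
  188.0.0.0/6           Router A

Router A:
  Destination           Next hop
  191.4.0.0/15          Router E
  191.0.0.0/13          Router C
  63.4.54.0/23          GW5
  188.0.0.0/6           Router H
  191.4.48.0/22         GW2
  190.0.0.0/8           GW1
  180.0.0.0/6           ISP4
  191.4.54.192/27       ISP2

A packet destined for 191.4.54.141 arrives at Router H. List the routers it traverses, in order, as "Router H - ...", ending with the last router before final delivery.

At Router H: longest match for 191.4.54.141 is 191.0.0.0/10 -> Router C
At Router C: longest match for 191.4.54.141 is 191.4.32.0/19 -> Router A
At Router A: longest match for 191.4.54.141 is 191.4.0.0/15 -> Router E
At Router E: longest match for 191.4.54.141 is 191.4.0.0/14 -> local delivery

Router H - Router C - Router A - Router E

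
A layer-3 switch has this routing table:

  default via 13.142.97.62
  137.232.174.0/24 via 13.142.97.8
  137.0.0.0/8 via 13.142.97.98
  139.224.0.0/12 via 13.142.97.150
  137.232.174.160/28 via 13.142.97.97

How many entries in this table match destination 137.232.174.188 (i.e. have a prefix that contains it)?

Prefixes containing 137.232.174.188:
  0.0.0.0/0 (default, matches everything)
  137.0.0.0/8 (137.0.0.0 - 137.255.255.255)
  137.232.174.0/24 (137.232.174.0 - 137.232.174.255)
Total matching entries: 3.

3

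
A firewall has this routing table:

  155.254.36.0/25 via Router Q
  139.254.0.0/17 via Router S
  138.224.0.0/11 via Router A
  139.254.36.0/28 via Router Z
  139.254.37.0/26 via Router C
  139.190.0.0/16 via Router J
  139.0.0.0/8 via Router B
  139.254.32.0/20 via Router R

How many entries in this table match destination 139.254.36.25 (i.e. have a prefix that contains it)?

Prefixes containing 139.254.36.25:
  139.0.0.0/8 (139.0.0.0 - 139.255.255.255)
  139.254.0.0/17 (139.254.0.0 - 139.254.127.255)
  139.254.32.0/20 (139.254.32.0 - 139.254.47.255)
Total matching entries: 3.

3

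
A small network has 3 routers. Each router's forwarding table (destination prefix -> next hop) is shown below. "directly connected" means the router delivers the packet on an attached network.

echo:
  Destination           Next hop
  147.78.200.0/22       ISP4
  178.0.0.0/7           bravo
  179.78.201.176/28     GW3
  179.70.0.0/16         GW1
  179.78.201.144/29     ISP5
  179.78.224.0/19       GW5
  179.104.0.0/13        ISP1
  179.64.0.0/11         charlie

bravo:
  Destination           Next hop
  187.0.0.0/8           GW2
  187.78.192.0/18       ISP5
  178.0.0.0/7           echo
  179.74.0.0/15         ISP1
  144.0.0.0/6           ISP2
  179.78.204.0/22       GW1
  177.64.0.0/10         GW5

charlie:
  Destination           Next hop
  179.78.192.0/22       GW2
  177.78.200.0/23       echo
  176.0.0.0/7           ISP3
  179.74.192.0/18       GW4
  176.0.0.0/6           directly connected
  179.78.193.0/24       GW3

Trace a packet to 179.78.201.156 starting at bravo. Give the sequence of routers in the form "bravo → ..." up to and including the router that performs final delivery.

bravo → echo → charlie

At bravo: longest match for 179.78.201.156 is 178.0.0.0/7 -> echo
At echo: longest match for 179.78.201.156 is 179.64.0.0/11 -> charlie
At charlie: longest match for 179.78.201.156 is 176.0.0.0/6 -> directly connected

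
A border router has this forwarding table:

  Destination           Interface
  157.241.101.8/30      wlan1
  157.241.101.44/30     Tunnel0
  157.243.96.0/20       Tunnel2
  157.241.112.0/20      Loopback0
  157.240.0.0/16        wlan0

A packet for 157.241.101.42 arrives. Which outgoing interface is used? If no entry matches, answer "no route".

No entry's prefix contains 157.241.101.42; there is no default route.

no route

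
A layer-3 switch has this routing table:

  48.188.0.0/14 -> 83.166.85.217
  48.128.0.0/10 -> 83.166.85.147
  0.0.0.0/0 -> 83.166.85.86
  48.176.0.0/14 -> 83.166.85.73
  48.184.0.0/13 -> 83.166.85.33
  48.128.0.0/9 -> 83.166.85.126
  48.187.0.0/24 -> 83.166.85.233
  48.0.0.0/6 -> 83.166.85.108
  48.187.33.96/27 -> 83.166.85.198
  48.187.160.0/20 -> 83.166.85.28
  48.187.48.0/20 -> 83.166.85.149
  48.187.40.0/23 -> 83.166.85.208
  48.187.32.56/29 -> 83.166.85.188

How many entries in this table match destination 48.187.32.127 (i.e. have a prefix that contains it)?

Prefixes containing 48.187.32.127:
  0.0.0.0/0 (default, matches everything)
  48.0.0.0/6 (48.0.0.0 - 51.255.255.255)
  48.128.0.0/9 (48.128.0.0 - 48.255.255.255)
  48.128.0.0/10 (48.128.0.0 - 48.191.255.255)
  48.184.0.0/13 (48.184.0.0 - 48.191.255.255)
Total matching entries: 5.

5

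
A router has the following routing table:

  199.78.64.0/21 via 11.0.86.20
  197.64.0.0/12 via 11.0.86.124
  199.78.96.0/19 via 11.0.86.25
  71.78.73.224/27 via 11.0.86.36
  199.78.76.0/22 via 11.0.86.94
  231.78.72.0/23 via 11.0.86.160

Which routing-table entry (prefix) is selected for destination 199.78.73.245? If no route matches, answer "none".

199.78.73.245 is outside every listed prefix and there is no default route.

none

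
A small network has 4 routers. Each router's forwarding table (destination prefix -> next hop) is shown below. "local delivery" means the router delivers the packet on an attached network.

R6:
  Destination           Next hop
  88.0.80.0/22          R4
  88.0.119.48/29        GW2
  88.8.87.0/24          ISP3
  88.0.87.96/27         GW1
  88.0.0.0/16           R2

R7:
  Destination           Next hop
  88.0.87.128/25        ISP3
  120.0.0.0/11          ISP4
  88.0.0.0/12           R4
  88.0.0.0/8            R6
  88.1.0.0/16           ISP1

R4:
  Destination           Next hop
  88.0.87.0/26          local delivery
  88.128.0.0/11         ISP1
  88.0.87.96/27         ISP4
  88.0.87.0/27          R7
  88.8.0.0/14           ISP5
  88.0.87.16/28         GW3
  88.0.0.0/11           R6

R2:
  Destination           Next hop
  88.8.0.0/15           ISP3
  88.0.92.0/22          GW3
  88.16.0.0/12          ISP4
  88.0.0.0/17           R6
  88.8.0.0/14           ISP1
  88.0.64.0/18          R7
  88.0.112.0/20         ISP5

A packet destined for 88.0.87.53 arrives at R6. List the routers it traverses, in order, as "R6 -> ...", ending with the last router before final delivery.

At R6: longest match for 88.0.87.53 is 88.0.0.0/16 -> R2
At R2: longest match for 88.0.87.53 is 88.0.64.0/18 -> R7
At R7: longest match for 88.0.87.53 is 88.0.0.0/12 -> R4
At R4: longest match for 88.0.87.53 is 88.0.87.0/26 -> local delivery

R6 -> R2 -> R7 -> R4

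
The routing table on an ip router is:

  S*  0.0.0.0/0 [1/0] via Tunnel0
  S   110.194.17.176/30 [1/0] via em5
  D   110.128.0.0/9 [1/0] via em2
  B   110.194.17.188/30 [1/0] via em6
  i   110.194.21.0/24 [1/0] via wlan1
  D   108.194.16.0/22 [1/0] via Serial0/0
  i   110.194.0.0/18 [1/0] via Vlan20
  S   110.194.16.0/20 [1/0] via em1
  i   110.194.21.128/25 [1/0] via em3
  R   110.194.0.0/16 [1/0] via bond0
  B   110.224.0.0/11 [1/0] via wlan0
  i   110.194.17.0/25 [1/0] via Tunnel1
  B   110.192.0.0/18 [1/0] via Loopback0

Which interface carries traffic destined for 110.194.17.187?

Routes whose prefix contains 110.194.17.187:
  0.0.0.0/0 (default, matches everything) -> Tunnel0
  110.128.0.0/9 (110.128.0.0 - 110.255.255.255) -> em2
  110.194.0.0/16 (110.194.0.0 - 110.194.255.255) -> bond0
  110.194.0.0/18 (110.194.0.0 - 110.194.63.255) -> Vlan20
  110.194.16.0/20 (110.194.16.0 - 110.194.31.255) -> em1
More-specific entries that do NOT match:
  110.194.17.176/30 (110.194.17.176 - 110.194.17.179) does not contain 110.194.17.187
  110.194.17.188/30 (110.194.17.188 - 110.194.17.191) does not contain 110.194.17.187
  110.194.21.128/25 (110.194.21.128 - 110.194.21.255) does not contain 110.194.17.187
  110.194.17.0/25 (110.194.17.0 - 110.194.17.127) does not contain 110.194.17.187
  110.194.21.0/24 (110.194.21.0 - 110.194.21.255) does not contain 110.194.17.187
  108.194.16.0/22 (108.194.16.0 - 108.194.19.255) does not contain 110.194.17.187
Longest matching prefix is /20 -> interface em1.

em1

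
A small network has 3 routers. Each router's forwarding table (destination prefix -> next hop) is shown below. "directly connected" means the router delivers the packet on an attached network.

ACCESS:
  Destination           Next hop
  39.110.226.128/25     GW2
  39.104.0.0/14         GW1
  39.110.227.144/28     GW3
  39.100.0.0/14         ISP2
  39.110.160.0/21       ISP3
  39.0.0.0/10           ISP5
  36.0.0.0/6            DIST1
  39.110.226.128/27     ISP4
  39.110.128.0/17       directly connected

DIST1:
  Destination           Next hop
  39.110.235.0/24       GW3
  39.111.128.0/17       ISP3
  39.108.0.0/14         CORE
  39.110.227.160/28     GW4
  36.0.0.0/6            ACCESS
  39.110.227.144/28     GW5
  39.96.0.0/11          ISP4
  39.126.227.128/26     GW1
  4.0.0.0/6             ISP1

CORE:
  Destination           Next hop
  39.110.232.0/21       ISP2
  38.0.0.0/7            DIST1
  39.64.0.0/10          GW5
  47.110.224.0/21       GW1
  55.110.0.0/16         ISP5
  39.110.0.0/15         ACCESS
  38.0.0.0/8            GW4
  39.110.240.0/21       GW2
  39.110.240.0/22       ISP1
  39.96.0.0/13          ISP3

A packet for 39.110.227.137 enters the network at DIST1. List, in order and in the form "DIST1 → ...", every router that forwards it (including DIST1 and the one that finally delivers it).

At DIST1: longest match for 39.110.227.137 is 39.108.0.0/14 -> CORE
At CORE: longest match for 39.110.227.137 is 39.110.0.0/15 -> ACCESS
At ACCESS: longest match for 39.110.227.137 is 39.110.128.0/17 -> directly connected

DIST1 → CORE → ACCESS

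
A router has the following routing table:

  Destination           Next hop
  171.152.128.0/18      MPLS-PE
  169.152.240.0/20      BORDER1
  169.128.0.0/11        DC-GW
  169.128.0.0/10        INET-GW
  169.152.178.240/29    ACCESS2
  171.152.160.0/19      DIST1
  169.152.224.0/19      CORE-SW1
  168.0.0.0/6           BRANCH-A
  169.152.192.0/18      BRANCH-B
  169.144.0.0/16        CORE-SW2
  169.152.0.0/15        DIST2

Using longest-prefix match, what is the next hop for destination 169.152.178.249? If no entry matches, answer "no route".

DIST2

Routes whose prefix contains 169.152.178.249:
  168.0.0.0/6 (168.0.0.0 - 171.255.255.255) -> BRANCH-A
  169.128.0.0/10 (169.128.0.0 - 169.191.255.255) -> INET-GW
  169.128.0.0/11 (169.128.0.0 - 169.159.255.255) -> DC-GW
  169.152.0.0/15 (169.152.0.0 - 169.153.255.255) -> DIST2
More-specific entries that do NOT match:
  169.152.178.240/29 (169.152.178.240 - 169.152.178.247) does not contain 169.152.178.249
  169.152.240.0/20 (169.152.240.0 - 169.152.255.255) does not contain 169.152.178.249
  171.152.160.0/19 (171.152.160.0 - 171.152.191.255) does not contain 169.152.178.249
  169.152.224.0/19 (169.152.224.0 - 169.152.255.255) does not contain 169.152.178.249
  171.152.128.0/18 (171.152.128.0 - 171.152.191.255) does not contain 169.152.178.249
  169.152.192.0/18 (169.152.192.0 - 169.152.255.255) does not contain 169.152.178.249
  169.144.0.0/16 (169.144.0.0 - 169.144.255.255) does not contain 169.152.178.249
Longest matching prefix is /15 -> next hop DIST2.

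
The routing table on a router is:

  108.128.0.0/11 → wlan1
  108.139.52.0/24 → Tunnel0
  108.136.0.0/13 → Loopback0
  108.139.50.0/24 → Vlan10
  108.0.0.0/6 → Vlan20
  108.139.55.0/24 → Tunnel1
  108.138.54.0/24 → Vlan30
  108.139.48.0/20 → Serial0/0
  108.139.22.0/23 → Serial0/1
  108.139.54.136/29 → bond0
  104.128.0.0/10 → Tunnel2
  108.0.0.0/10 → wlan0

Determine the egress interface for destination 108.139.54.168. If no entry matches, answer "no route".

Serial0/0

Routes whose prefix contains 108.139.54.168:
  108.0.0.0/6 (108.0.0.0 - 111.255.255.255) -> Vlan20
  108.128.0.0/11 (108.128.0.0 - 108.159.255.255) -> wlan1
  108.136.0.0/13 (108.136.0.0 - 108.143.255.255) -> Loopback0
  108.139.48.0/20 (108.139.48.0 - 108.139.63.255) -> Serial0/0
More-specific entries that do NOT match:
  108.139.54.136/29 (108.139.54.136 - 108.139.54.143) does not contain 108.139.54.168
  108.139.52.0/24 (108.139.52.0 - 108.139.52.255) does not contain 108.139.54.168
  108.139.50.0/24 (108.139.50.0 - 108.139.50.255) does not contain 108.139.54.168
  108.139.55.0/24 (108.139.55.0 - 108.139.55.255) does not contain 108.139.54.168
  108.138.54.0/24 (108.138.54.0 - 108.138.54.255) does not contain 108.139.54.168
  108.139.22.0/23 (108.139.22.0 - 108.139.23.255) does not contain 108.139.54.168
Longest matching prefix is /20 -> interface Serial0/0.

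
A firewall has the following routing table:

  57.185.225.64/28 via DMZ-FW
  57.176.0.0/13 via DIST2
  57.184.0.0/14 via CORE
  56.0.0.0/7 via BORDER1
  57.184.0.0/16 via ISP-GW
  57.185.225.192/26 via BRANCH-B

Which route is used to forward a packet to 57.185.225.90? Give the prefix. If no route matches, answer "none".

57.184.0.0/14

Entries matching 57.185.225.90:
  56.0.0.0/7 (56.0.0.0 - 57.255.255.255)
  57.184.0.0/14 (57.184.0.0 - 57.187.255.255)
Most specific is 57.184.0.0/14.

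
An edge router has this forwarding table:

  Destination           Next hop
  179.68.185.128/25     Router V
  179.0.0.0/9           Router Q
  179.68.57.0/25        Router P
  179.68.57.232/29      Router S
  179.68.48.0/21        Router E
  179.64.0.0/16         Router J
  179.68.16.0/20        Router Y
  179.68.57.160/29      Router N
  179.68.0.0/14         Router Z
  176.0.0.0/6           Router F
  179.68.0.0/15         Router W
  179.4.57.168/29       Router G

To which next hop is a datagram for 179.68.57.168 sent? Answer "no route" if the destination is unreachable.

Routes whose prefix contains 179.68.57.168:
  176.0.0.0/6 (176.0.0.0 - 179.255.255.255) -> Router F
  179.0.0.0/9 (179.0.0.0 - 179.127.255.255) -> Router Q
  179.68.0.0/14 (179.68.0.0 - 179.71.255.255) -> Router Z
  179.68.0.0/15 (179.68.0.0 - 179.69.255.255) -> Router W
More-specific entries that do NOT match:
  179.68.57.232/29 (179.68.57.232 - 179.68.57.239) does not contain 179.68.57.168
  179.68.57.160/29 (179.68.57.160 - 179.68.57.167) does not contain 179.68.57.168
  179.4.57.168/29 (179.4.57.168 - 179.4.57.175) does not contain 179.68.57.168
  179.68.185.128/25 (179.68.185.128 - 179.68.185.255) does not contain 179.68.57.168
  179.68.57.0/25 (179.68.57.0 - 179.68.57.127) does not contain 179.68.57.168
  179.68.48.0/21 (179.68.48.0 - 179.68.55.255) does not contain 179.68.57.168
  179.68.16.0/20 (179.68.16.0 - 179.68.31.255) does not contain 179.68.57.168
  179.64.0.0/16 (179.64.0.0 - 179.64.255.255) does not contain 179.68.57.168
Longest matching prefix is /15 -> next hop Router W.

Router W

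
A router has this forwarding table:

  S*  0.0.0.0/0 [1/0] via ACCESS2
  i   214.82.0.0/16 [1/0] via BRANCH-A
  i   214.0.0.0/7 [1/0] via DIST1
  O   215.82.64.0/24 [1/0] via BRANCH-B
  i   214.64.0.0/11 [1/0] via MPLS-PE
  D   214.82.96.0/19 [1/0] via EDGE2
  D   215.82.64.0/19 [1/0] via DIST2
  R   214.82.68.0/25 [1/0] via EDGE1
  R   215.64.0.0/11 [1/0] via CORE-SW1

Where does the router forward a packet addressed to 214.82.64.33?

Routes whose prefix contains 214.82.64.33:
  0.0.0.0/0 (default, matches everything) -> ACCESS2
  214.0.0.0/7 (214.0.0.0 - 215.255.255.255) -> DIST1
  214.64.0.0/11 (214.64.0.0 - 214.95.255.255) -> MPLS-PE
  214.82.0.0/16 (214.82.0.0 - 214.82.255.255) -> BRANCH-A
More-specific entries that do NOT match:
  214.82.68.0/25 (214.82.68.0 - 214.82.68.127) does not contain 214.82.64.33
  215.82.64.0/24 (215.82.64.0 - 215.82.64.255) does not contain 214.82.64.33
  214.82.96.0/19 (214.82.96.0 - 214.82.127.255) does not contain 214.82.64.33
  215.82.64.0/19 (215.82.64.0 - 215.82.95.255) does not contain 214.82.64.33
Longest matching prefix is /16 -> next hop BRANCH-A.

BRANCH-A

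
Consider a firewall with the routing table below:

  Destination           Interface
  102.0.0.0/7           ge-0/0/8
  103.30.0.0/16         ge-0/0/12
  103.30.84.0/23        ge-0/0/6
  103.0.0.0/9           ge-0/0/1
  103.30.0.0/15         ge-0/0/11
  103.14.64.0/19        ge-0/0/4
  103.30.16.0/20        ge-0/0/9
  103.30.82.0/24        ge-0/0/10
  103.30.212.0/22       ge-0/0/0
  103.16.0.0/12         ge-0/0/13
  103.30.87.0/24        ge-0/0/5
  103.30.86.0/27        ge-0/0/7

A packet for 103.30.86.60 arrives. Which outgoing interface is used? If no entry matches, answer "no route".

Routes whose prefix contains 103.30.86.60:
  102.0.0.0/7 (102.0.0.0 - 103.255.255.255) -> ge-0/0/8
  103.0.0.0/9 (103.0.0.0 - 103.127.255.255) -> ge-0/0/1
  103.16.0.0/12 (103.16.0.0 - 103.31.255.255) -> ge-0/0/13
  103.30.0.0/15 (103.30.0.0 - 103.31.255.255) -> ge-0/0/11
  103.30.0.0/16 (103.30.0.0 - 103.30.255.255) -> ge-0/0/12
More-specific entries that do NOT match:
  103.30.86.0/27 (103.30.86.0 - 103.30.86.31) does not contain 103.30.86.60
  103.30.82.0/24 (103.30.82.0 - 103.30.82.255) does not contain 103.30.86.60
  103.30.87.0/24 (103.30.87.0 - 103.30.87.255) does not contain 103.30.86.60
  103.30.84.0/23 (103.30.84.0 - 103.30.85.255) does not contain 103.30.86.60
  103.30.212.0/22 (103.30.212.0 - 103.30.215.255) does not contain 103.30.86.60
  103.30.16.0/20 (103.30.16.0 - 103.30.31.255) does not contain 103.30.86.60
  103.14.64.0/19 (103.14.64.0 - 103.14.95.255) does not contain 103.30.86.60
Longest matching prefix is /16 -> interface ge-0/0/12.

ge-0/0/12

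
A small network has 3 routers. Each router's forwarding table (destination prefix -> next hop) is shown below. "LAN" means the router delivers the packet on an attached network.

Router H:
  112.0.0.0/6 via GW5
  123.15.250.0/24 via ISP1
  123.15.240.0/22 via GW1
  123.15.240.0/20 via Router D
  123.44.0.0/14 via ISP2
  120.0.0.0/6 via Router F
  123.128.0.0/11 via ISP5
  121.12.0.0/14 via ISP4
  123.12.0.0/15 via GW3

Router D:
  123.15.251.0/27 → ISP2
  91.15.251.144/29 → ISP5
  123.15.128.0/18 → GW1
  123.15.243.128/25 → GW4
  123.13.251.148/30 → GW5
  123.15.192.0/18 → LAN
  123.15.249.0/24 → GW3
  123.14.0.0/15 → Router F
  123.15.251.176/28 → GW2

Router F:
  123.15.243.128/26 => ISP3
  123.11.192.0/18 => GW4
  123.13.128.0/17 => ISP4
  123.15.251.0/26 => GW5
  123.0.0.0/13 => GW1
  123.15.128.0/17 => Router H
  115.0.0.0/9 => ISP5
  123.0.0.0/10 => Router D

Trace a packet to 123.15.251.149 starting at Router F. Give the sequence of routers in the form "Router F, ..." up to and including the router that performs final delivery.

At Router F: longest match for 123.15.251.149 is 123.15.128.0/17 -> Router H
At Router H: longest match for 123.15.251.149 is 123.15.240.0/20 -> Router D
At Router D: longest match for 123.15.251.149 is 123.15.192.0/18 -> LAN

Router F, Router H, Router D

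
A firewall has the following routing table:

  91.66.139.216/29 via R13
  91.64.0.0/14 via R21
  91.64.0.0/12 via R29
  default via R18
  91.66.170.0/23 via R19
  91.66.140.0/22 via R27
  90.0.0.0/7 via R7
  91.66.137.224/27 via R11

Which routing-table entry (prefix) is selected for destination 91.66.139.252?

91.64.0.0/14

Entries matching 91.66.139.252:
  0.0.0.0/0 (default, matches everything)
  90.0.0.0/7 (90.0.0.0 - 91.255.255.255)
  91.64.0.0/12 (91.64.0.0 - 91.79.255.255)
  91.64.0.0/14 (91.64.0.0 - 91.67.255.255)
Most specific is 91.64.0.0/14.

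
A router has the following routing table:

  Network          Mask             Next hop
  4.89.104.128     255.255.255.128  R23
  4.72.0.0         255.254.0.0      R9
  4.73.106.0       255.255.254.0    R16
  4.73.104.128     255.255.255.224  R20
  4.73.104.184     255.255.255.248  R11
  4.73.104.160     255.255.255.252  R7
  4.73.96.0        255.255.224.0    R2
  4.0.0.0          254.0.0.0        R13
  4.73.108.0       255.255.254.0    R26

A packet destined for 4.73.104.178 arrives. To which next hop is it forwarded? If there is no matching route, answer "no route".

R2

Routes whose prefix contains 4.73.104.178:
  4.0.0.0/7 (4.0.0.0 - 5.255.255.255) -> R13
  4.72.0.0/15 (4.72.0.0 - 4.73.255.255) -> R9
  4.73.96.0/19 (4.73.96.0 - 4.73.127.255) -> R2
More-specific entries that do NOT match:
  4.73.104.160/30 (4.73.104.160 - 4.73.104.163) does not contain 4.73.104.178
  4.73.104.184/29 (4.73.104.184 - 4.73.104.191) does not contain 4.73.104.178
  4.73.104.128/27 (4.73.104.128 - 4.73.104.159) does not contain 4.73.104.178
  4.89.104.128/25 (4.89.104.128 - 4.89.104.255) does not contain 4.73.104.178
  4.73.106.0/23 (4.73.106.0 - 4.73.107.255) does not contain 4.73.104.178
  4.73.108.0/23 (4.73.108.0 - 4.73.109.255) does not contain 4.73.104.178
Longest matching prefix is /19 -> next hop R2.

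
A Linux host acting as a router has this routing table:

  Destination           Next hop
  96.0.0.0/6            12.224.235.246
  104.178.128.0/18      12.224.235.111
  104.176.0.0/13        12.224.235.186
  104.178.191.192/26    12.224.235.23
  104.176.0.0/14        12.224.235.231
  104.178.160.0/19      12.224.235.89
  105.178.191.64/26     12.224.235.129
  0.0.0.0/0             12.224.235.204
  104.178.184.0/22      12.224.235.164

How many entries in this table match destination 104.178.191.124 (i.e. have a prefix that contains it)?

5

Prefixes containing 104.178.191.124:
  0.0.0.0/0 (default, matches everything)
  104.176.0.0/13 (104.176.0.0 - 104.183.255.255)
  104.176.0.0/14 (104.176.0.0 - 104.179.255.255)
  104.178.128.0/18 (104.178.128.0 - 104.178.191.255)
  104.178.160.0/19 (104.178.160.0 - 104.178.191.255)
Total matching entries: 5.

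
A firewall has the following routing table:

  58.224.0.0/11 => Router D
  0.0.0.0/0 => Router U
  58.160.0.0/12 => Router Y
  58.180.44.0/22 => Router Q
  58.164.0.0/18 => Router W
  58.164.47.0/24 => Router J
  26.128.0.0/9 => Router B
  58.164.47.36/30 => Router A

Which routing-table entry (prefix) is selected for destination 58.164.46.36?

Entries matching 58.164.46.36:
  0.0.0.0/0 (default, matches everything)
  58.160.0.0/12 (58.160.0.0 - 58.175.255.255)
  58.164.0.0/18 (58.164.0.0 - 58.164.63.255)
Most specific is 58.164.0.0/18.

58.164.0.0/18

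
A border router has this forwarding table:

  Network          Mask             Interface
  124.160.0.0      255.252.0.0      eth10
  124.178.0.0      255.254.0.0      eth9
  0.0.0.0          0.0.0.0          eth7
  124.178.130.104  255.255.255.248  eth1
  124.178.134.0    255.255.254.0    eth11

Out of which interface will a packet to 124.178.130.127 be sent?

eth9

Routes whose prefix contains 124.178.130.127:
  0.0.0.0/0 (default, matches everything) -> eth7
  124.178.0.0/15 (124.178.0.0 - 124.179.255.255) -> eth9
More-specific entries that do NOT match:
  124.178.130.104/29 (124.178.130.104 - 124.178.130.111) does not contain 124.178.130.127
  124.178.134.0/23 (124.178.134.0 - 124.178.135.255) does not contain 124.178.130.127
Longest matching prefix is /15 -> interface eth9.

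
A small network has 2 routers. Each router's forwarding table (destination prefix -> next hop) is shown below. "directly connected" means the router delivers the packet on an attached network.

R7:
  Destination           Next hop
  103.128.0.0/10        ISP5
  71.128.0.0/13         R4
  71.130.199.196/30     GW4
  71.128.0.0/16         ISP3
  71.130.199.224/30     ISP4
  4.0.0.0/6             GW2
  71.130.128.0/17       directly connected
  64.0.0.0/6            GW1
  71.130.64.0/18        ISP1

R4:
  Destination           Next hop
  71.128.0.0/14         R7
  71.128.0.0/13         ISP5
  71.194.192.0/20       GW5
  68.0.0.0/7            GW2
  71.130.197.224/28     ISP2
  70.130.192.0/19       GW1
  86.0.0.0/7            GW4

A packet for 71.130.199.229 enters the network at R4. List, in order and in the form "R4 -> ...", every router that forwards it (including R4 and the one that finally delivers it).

R4 -> R7

At R4: longest match for 71.130.199.229 is 71.128.0.0/14 -> R7
At R7: longest match for 71.130.199.229 is 71.130.128.0/17 -> directly connected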